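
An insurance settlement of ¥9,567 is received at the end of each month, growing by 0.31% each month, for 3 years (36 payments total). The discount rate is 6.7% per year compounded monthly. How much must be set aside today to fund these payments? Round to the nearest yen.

Periodic rate r = 0.067/12 per month; n is counted in months.
Growing ordinary annuity: PV = PMT₁ × [1 − ((1+g)/(1+r))^n] / (r − g) = 9,567 × [1 − ((1+0.0031)/(1+r))^36] / (r − 0.0031) = ¥328,104.

¥328,104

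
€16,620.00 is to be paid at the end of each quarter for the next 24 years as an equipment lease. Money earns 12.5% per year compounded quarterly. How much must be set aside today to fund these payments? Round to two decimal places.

€504,116.97

This is an ordinary annuity: 96 payments of €16,620.00 at the end of each quarter.
Periodic rate r = 0.125/4 per quarter; n is counted in quarters.
PV = PMT × [(1 − (1+r)^−n)/r] = 16,620 × [1 − (1+r)^−96] / r = €504,116.97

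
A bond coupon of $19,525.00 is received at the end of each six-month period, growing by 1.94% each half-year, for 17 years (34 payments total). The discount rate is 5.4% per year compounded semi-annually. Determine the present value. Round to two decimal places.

Periodic rate r = 0.054/2 per half-year; n is counted in half-years.
Growing ordinary annuity: PV = PMT₁ × [1 − ((1+g)/(1+r))^n] / (r − g) = 19,525 × [1 − ((1+0.0194)/(1+r))^34] / (r − 0.0194) = $573,358.24.

$573,358.24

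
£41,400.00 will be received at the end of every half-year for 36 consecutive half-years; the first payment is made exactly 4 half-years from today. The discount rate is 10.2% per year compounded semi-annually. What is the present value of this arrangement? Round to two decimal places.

£582,572.55

Ordinary annuity of 36 payments, first payment at period 4.
Periodic rate r = 0.102/2 per half-year; n is counted in half-years.
The ordinary-annuity PV formula values the stream one period before the first payment (period 3); discount that back 3 periods:
PV₀ = 41,400 × [1 − (1+r)^−36] / r × (1+r)^−3 = £582,572.55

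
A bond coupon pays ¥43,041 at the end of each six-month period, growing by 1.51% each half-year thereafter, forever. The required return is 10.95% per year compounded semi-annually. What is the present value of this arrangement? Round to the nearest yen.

¥1,085,523

Periodic rate r = 0.1095/2 per half-year.
Growing perpetuity (Gordon): PV = PMT₁ / (r − g) = 43,041 / (r − 0.0151) = ¥1,085,523.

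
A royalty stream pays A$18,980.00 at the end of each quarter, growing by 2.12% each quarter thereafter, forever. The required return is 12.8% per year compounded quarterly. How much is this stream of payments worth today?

Periodic rate r = 0.128/4 per quarter.
Growing perpetuity (Gordon): PV = PMT₁ / (r − g) = 18,980 / (r − 0.0212) = A$1,757,407.41.

A$1,757,407.41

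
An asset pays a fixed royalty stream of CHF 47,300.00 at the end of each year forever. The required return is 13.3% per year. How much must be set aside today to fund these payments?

Periodic rate r = 0.133 per year.
Level perpetuity: PV = PMT / r = 47,300 / (0.133) = CHF 355,639.10.

CHF 355,639.10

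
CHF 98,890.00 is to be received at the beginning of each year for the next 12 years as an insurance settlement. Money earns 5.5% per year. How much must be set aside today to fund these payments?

CHF 899,160.92

This is an annuity due: 12 payments of CHF 98,890.00 at the beginning of each year.
Periodic rate r = 0.055 per year.
PV = PMT × [(1 − (1+r)^−n)/r] × (1+r) = 98,890 × [1 − (1+r)^−12] / r × (1+r) = CHF 899,160.92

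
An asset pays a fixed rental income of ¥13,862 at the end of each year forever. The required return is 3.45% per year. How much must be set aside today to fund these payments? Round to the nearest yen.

¥401,797

Periodic rate r = 0.0345 per year.
Level perpetuity: PV = PMT / r = 13,862 / (0.0345) = ¥401,797.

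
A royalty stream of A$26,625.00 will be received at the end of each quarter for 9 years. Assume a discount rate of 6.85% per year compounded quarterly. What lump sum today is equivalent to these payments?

This is an ordinary annuity: 36 payments of A$26,625.00 at the end of each quarter.
Periodic rate r = 0.0685/4 per quarter; n is counted in quarters.
PV = PMT × [(1 − (1+r)^−n)/r] = 26,625 × [1 − (1+r)^−36] / r = A$711,053.96

A$711,053.96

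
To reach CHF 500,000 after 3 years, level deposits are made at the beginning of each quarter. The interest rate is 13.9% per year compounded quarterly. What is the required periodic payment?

Level annuity due; solve FV = PMT × [((1+r)^n − 1)/r] × (1+r) for PMT.
Periodic rate r = 0.139/4 per quarter; n is counted in quarters.
With n = 12: PMT = 500,000 / ([((1+r)^n − 1)/r] × (1+r)) = CHF 33,139.29

CHF 33,139.29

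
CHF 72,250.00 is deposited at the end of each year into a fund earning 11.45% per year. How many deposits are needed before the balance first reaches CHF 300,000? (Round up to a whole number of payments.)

Periodic rate r = 0.1145 per year.
Ordinary annuity FV: 300,000 = 72,250 × [((1+r)^n − 1)/r].
(1+r)^n = 1 + 300,000 × r / 72,250, so n = ln(1 + 300,000·r/72,250) / ln(1+r) = 3.59.
Round up to a whole number of payments: n = 4.

4 payments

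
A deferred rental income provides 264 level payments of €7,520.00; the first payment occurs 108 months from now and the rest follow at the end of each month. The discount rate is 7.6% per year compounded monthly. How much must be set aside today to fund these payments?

Ordinary annuity of 264 payments, first payment at period 108.
Periodic rate r = 0.076/12 per month; n is counted in months.
The ordinary-annuity PV formula values the stream one period before the first payment (period 107); discount that back 107 periods:
PV₀ = 7,520 × [1 − (1+r)^−264] / r × (1+r)^−107 = €490,117.58

€490,117.58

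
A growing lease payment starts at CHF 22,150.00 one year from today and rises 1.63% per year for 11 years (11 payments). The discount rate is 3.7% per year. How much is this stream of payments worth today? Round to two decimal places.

CHF 212,856.04

Periodic rate r = 0.037 per year.
Growing ordinary annuity: PV = PMT₁ × [1 − ((1+g)/(1+r))^n] / (r − g) = 22,150 × [1 − ((1+0.0163)/(1+r))^11] / (r − 0.0163) = CHF 212,856.04.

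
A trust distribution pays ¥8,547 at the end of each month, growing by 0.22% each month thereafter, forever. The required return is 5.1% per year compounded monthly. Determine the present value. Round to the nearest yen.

Periodic rate r = 0.051/12 per month.
Growing perpetuity (Gordon): PV = PMT₁ / (r − g) = 8,547 / (r − 0.0022) = ¥4,169,268.

¥4,169,268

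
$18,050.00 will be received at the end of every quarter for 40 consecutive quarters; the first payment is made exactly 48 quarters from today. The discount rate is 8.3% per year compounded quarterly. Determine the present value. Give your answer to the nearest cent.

$185,615.87

Ordinary annuity of 40 payments, first payment at period 48.
Periodic rate r = 0.083/4 per quarter; n is counted in quarters.
The ordinary-annuity PV formula values the stream one period before the first payment (period 47); discount that back 47 periods:
PV₀ = 18,050 × [1 − (1+r)^−40] / r × (1+r)^−47 = $185,615.87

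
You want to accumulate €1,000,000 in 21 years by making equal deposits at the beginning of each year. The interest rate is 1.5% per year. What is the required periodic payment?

€40,261.57

Level annuity due; solve FV = PMT × [((1+r)^n − 1)/r] × (1+r) for PMT.
Periodic rate r = 0.015 per year.
With n = 21: PMT = 1,000,000 / ([((1+r)^n − 1)/r] × (1+r)) = €40,261.57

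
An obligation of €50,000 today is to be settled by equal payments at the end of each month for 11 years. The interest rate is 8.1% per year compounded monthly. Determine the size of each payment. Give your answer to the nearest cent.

€573.47

Level ordinary annuity; solve PV = PMT × [(1 − (1+r)^−n)/r] for PMT.
Periodic rate r = 0.081/12 per month; n is counted in months.
With n = 132: PMT = 50,000 / ([(1 − (1+r)^−n)/r]) = €573.47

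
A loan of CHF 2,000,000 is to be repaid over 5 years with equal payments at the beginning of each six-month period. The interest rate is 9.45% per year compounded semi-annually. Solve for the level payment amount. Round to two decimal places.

CHF 244,031.03

Level annuity due; solve PV = PMT × [(1 − (1+r)^−n)/r] × (1+r) for PMT.
Periodic rate r = 0.0945/2 per half-year; n is counted in half-years.
With n = 10: PMT = 2,000,000 / ([(1 − (1+r)^−n)/r] × (1+r)) = CHF 244,031.03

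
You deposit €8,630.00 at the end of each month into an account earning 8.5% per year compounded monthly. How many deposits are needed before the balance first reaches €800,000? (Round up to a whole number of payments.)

Periodic rate r = 0.085/12 per month; n is counted in months.
Ordinary annuity FV: 800,000 = 8,630 × [((1+r)^n − 1)/r].
(1+r)^n = 1 + 800,000 × r / 8,630, so n = ln(1 + 800,000·r/8,630) / ln(1+r) = 71.52.
Round up to a whole number of payments: n = 72.

72 payments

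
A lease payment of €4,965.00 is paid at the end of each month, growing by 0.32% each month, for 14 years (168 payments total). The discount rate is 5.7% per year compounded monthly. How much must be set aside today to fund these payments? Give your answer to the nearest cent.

Periodic rate r = 0.057/12 per month; n is counted in months.
Growing ordinary annuity: PV = PMT₁ × [1 − ((1+g)/(1+r))^n] / (r − g) = 4,965 × [1 − ((1+0.0032)/(1+r))^168] / (r − 0.0032) = €731,814.65.

€731,814.65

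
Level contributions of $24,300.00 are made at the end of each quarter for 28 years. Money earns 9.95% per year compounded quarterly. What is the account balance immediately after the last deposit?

This is an ordinary annuity: 112 deposits of $24,300.00 at the end of each quarter.
Periodic rate r = 0.0995/4 per quarter; n is counted in quarters.
FV = PMT × [((1+r)^n − 1)/r] = 24,300 × [(1+r)^112 − 1] / r = $14,333,423.29

$14,333,423.29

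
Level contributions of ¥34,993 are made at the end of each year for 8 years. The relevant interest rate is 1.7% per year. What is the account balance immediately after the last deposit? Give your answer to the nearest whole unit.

¥297,179

This is an ordinary annuity: 8 deposits of ¥34,993 at the end of each year.
Periodic rate r = 0.017 per year.
FV = PMT × [((1+r)^n − 1)/r] = 34,993 × [(1+r)^8 − 1] / r = ¥297,179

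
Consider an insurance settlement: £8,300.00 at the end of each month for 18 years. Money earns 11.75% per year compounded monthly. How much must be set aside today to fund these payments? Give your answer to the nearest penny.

£744,346.21

This is an ordinary annuity: 216 payments of £8,300.00 at the end of each month.
Periodic rate r = 0.1175/12 per month; n is counted in months.
PV = PMT × [(1 − (1+r)^−n)/r] = 8,300 × [1 − (1+r)^−216] / r = £744,346.21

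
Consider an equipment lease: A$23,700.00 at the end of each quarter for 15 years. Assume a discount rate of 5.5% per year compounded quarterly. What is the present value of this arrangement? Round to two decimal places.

A$964,021.22

This is an ordinary annuity: 60 payments of A$23,700.00 at the end of each quarter.
Periodic rate r = 0.055/4 per quarter; n is counted in quarters.
PV = PMT × [(1 − (1+r)^−n)/r] = 23,700 × [1 − (1+r)^−60] / r = A$964,021.22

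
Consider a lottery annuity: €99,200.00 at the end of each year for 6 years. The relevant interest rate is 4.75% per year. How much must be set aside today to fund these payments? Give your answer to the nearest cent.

€507,559.37

This is an ordinary annuity: 6 payments of €99,200.00 at the end of each year.
Periodic rate r = 0.0475 per year.
PV = PMT × [(1 − (1+r)^−n)/r] = 99,200 × [1 − (1+r)^−6] / r = €507,559.37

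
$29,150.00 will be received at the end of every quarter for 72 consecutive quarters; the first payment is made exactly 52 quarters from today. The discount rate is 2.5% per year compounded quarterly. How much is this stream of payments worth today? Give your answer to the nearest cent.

Ordinary annuity of 72 payments, first payment at period 52.
Periodic rate r = 0.025/4 per quarter; n is counted in quarters.
The ordinary-annuity PV formula values the stream one period before the first payment (period 51); discount that back 51 periods:
PV₀ = 29,150 × [1 − (1+r)^−72] / r × (1+r)^−51 = $1,226,987.63

$1,226,987.63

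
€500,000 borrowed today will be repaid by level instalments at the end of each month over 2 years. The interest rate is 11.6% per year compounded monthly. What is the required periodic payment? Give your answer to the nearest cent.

Level ordinary annuity; solve PV = PMT × [(1 − (1+r)^−n)/r] for PMT.
Periodic rate r = 0.116/12 per month; n is counted in months.
With n = 24: PMT = 500,000 / ([(1 − (1+r)^−n)/r]) = €23,443.45

€23,443.45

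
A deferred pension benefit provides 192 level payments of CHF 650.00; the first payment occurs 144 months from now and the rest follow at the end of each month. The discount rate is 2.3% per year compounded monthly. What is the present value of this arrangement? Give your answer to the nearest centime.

CHF 79,339.45

Ordinary annuity of 192 payments, first payment at period 144.
Periodic rate r = 0.023/12 per month; n is counted in months.
The ordinary-annuity PV formula values the stream one period before the first payment (period 143); discount that back 143 periods:
PV₀ = 650 × [1 − (1+r)^−192] / r × (1+r)^−143 = CHF 79,339.45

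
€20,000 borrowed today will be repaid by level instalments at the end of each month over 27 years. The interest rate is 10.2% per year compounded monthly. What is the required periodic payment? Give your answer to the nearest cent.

€181.71

Level ordinary annuity; solve PV = PMT × [(1 − (1+r)^−n)/r] for PMT.
Periodic rate r = 0.102/12 per month; n is counted in months.
With n = 324: PMT = 20,000 / ([(1 − (1+r)^−n)/r]) = €181.71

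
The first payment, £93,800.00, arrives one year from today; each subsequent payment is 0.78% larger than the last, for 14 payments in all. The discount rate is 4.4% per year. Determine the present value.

£1,010,173.43

Periodic rate r = 0.044 per year.
Growing ordinary annuity: PV = PMT₁ × [1 − ((1+g)/(1+r))^n] / (r − g) = 93,800 × [1 − ((1+0.0078)/(1+r))^14] / (r − 0.0078) = £1,010,173.43.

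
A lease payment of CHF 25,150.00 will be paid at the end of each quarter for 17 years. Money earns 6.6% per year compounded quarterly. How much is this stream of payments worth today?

CHF 1,023,341.30

This is an ordinary annuity: 68 payments of CHF 25,150.00 at the end of each quarter.
Periodic rate r = 0.066/4 per quarter; n is counted in quarters.
PV = PMT × [(1 − (1+r)^−n)/r] = 25,150 × [1 − (1+r)^−68] / r = CHF 1,023,341.30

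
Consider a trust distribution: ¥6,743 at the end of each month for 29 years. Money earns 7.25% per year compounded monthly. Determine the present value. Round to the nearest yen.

This is an ordinary annuity: 348 payments of ¥6,743 at the end of each month.
Periodic rate r = 0.0725/12 per month; n is counted in months.
PV = PMT × [(1 − (1+r)^−n)/r] = 6,743 × [1 − (1+r)^−348] / r = ¥978,887

¥978,887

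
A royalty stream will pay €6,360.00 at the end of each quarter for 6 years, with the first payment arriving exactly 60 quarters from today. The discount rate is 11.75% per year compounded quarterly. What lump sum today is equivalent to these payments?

Ordinary annuity of 24 payments, first payment at period 60.
Periodic rate r = 0.1175/4 per quarter; n is counted in quarters.
The ordinary-annuity PV formula values the stream one period before the first payment (period 59); discount that back 59 periods:
PV₀ = 6,360 × [1 − (1+r)^−24] / r × (1+r)^−59 = €19,649.04

€19,649.04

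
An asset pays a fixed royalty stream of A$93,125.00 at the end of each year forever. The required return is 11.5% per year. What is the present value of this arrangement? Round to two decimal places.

A$809,782.61

Periodic rate r = 0.115 per year.
Level perpetuity: PV = PMT / r = 93,125 / (0.115) = A$809,782.61.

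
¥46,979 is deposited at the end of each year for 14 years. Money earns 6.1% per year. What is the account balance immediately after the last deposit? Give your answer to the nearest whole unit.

This is an ordinary annuity: 14 deposits of ¥46,979 at the end of each year.
Periodic rate r = 0.061 per year.
FV = PMT × [((1+r)^n − 1)/r] = 46,979 × [(1+r)^14 − 1] / r = ¥994,221

¥994,221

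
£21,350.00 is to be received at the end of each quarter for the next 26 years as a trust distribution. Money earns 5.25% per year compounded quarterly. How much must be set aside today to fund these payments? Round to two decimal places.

£1,207,542.00

This is an ordinary annuity: 104 payments of £21,350.00 at the end of each quarter.
Periodic rate r = 0.0525/4 per quarter; n is counted in quarters.
PV = PMT × [(1 − (1+r)^−n)/r] = 21,350 × [1 − (1+r)^−104] / r = £1,207,542.00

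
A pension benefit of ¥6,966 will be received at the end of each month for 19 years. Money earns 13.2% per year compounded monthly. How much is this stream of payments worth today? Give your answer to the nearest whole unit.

¥580,994

This is an ordinary annuity: 228 payments of ¥6,966 at the end of each month.
Periodic rate r = 0.132/12 per month; n is counted in months.
PV = PMT × [(1 − (1+r)^−n)/r] = 6,966 × [1 − (1+r)^−228] / r = ¥580,994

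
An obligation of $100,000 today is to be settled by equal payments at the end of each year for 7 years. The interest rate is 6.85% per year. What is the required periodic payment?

$18,458.40

Level ordinary annuity; solve PV = PMT × [(1 − (1+r)^−n)/r] for PMT.
Periodic rate r = 0.0685 per year.
With n = 7: PMT = 100,000 / ([(1 − (1+r)^−n)/r]) = $18,458.40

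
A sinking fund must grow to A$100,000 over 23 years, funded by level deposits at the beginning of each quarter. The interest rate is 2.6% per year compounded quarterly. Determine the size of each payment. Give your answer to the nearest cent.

Level annuity due; solve FV = PMT × [((1+r)^n − 1)/r] × (1+r) for PMT.
Periodic rate r = 0.026/4 per quarter; n is counted in quarters.
With n = 92: PMT = 100,000 / ([((1+r)^n − 1)/r] × (1+r)) = A$792.43

A$792.43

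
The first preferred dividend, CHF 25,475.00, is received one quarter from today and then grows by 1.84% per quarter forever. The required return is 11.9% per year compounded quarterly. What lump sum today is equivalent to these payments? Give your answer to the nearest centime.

CHF 2,244,493.39

Periodic rate r = 0.119/4 per quarter.
Growing perpetuity (Gordon): PV = PMT₁ / (r − g) = 25,475 / (r − 0.0184) = CHF 2,244,493.39.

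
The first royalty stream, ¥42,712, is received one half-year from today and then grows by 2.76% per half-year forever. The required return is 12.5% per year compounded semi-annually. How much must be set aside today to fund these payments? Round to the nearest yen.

¥1,223,840

Periodic rate r = 0.125/2 per half-year.
Growing perpetuity (Gordon): PV = PMT₁ / (r − g) = 42,712 / (r − 0.0276) = ¥1,223,840.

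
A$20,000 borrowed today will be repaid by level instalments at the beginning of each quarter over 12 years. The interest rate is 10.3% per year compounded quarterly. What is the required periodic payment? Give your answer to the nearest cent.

Level annuity due; solve PV = PMT × [(1 − (1+r)^−n)/r] × (1+r) for PMT.
Periodic rate r = 0.103/4 per quarter; n is counted in quarters.
With n = 48: PMT = 20,000 / ([(1 − (1+r)^−n)/r] × (1+r)) = A$712.29

A$712.29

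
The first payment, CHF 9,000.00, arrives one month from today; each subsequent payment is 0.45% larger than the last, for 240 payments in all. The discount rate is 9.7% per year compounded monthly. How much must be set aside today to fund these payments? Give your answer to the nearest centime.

CHF 1,443,072.97

Periodic rate r = 0.097/12 per month; n is counted in months.
Growing ordinary annuity: PV = PMT₁ × [1 − ((1+g)/(1+r))^n] / (r − g) = 9,000 × [1 − ((1+0.0045)/(1+r))^240] / (r − 0.0045) = CHF 1,443,072.97.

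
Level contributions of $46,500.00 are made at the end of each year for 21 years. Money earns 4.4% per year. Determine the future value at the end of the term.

$1,553,603.98

This is an ordinary annuity: 21 deposits of $46,500.00 at the end of each year.
Periodic rate r = 0.044 per year.
FV = PMT × [((1+r)^n − 1)/r] = 46,500 × [(1+r)^21 − 1] / r = $1,553,603.98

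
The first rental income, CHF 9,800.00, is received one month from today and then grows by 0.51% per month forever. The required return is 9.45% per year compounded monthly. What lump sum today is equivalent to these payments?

CHF 3,531,531.53

Periodic rate r = 0.0945/12 per month.
Growing perpetuity (Gordon): PV = PMT₁ / (r − g) = 9,800 / (r − 0.0051) = CHF 3,531,531.53.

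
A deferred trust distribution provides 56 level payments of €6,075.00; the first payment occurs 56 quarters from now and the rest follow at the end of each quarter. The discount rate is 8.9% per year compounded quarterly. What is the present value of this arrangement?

€57,656.41

Ordinary annuity of 56 payments, first payment at period 56.
Periodic rate r = 0.089/4 per quarter; n is counted in quarters.
The ordinary-annuity PV formula values the stream one period before the first payment (period 55); discount that back 55 periods:
PV₀ = 6,075 × [1 − (1+r)^−56] / r × (1+r)^−55 = €57,656.41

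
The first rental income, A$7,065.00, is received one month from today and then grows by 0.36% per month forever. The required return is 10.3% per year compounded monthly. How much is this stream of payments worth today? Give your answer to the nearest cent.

Periodic rate r = 0.103/12 per month.
Growing perpetuity (Gordon): PV = PMT₁ / (r − g) = 7,065 / (r − 0.0036) = A$1,417,725.75.

A$1,417,725.75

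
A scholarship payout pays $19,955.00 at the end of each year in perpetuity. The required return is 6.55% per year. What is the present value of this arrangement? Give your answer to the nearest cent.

Periodic rate r = 0.0655 per year.
Level perpetuity: PV = PMT / r = 19,955 / (0.0655) = $304,656.49.

$304,656.49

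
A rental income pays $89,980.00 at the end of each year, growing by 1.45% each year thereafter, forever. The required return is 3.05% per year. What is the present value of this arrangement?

Periodic rate r = 0.0305 per year.
Growing perpetuity (Gordon): PV = PMT₁ / (r − g) = 89,980 / (r − 0.0145) = $5,623,750.00.

$5,623,750.00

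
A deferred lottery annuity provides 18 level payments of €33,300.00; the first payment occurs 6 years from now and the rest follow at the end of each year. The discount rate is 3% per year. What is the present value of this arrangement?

€395,067.91

Ordinary annuity of 18 payments, first payment at period 6.
Periodic rate r = 0.03 per year.
The ordinary-annuity PV formula values the stream one period before the first payment (period 5); discount that back 5 periods:
PV₀ = 33,300 × [1 − (1+r)^−18] / r × (1+r)^−5 = €395,067.91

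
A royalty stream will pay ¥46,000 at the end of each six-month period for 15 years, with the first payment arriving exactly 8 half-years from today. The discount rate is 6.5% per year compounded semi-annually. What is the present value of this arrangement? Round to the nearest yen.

¥698,019

Ordinary annuity of 30 payments, first payment at period 8.
Periodic rate r = 0.065/2 per half-year; n is counted in half-years.
The ordinary-annuity PV formula values the stream one period before the first payment (period 7); discount that back 7 periods:
PV₀ = 46,000 × [1 − (1+r)^−30] / r × (1+r)^−7 = ¥698,019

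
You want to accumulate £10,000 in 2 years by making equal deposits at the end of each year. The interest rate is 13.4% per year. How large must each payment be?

Level ordinary annuity; solve FV = PMT × [((1+r)^n − 1)/r] for PMT.
Periodic rate r = 0.134 per year.
With n = 2: PMT = 10,000 / ([((1+r)^n − 1)/r]) = £4,686.04

£4,686.04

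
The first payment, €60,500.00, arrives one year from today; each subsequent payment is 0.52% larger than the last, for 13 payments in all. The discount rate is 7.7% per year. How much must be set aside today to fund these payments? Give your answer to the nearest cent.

Periodic rate r = 0.077 per year.
Growing ordinary annuity: PV = PMT₁ × [1 − ((1+g)/(1+r))^n] / (r − g) = 60,500 × [1 − ((1+0.0052)/(1+r))^13] / (r − 0.0052) = €498,974.18.

€498,974.18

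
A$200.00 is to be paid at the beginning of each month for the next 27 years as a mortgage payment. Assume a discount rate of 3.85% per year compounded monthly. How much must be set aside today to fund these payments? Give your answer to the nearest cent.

This is an annuity due: 324 payments of A$200.00 at the beginning of each month.
Periodic rate r = 0.0385/12 per month; n is counted in months.
PV = PMT × [(1 − (1+r)^−n)/r] × (1+r) = 200 × [1 − (1+r)^−324] / r × (1+r) = A$40,385.55

A$40,385.55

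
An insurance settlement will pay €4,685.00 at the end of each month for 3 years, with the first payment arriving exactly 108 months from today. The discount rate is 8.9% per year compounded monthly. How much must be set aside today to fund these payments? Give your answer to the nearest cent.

Ordinary annuity of 36 payments, first payment at period 108.
Periodic rate r = 0.089/12 per month; n is counted in months.
The ordinary-annuity PV formula values the stream one period before the first payment (period 107); discount that back 107 periods:
PV₀ = 4,685 × [1 − (1+r)^−36] / r × (1+r)^−107 = €66,918.29

€66,918.29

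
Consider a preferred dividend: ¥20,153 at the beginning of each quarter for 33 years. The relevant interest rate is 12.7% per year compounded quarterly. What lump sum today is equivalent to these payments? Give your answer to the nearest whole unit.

This is an annuity due: 132 payments of ¥20,153 at the beginning of each quarter.
Periodic rate r = 0.127/4 per quarter; n is counted in quarters.
PV = PMT × [(1 − (1+r)^−n)/r] × (1+r) = 20,153 × [1 − (1+r)^−132] / r × (1+r) = ¥644,317

¥644,317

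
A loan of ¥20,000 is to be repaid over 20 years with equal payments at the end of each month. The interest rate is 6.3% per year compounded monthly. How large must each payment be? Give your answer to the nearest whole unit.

¥147

Level ordinary annuity; solve PV = PMT × [(1 − (1+r)^−n)/r] for PMT.
Periodic rate r = 0.063/12 per month; n is counted in months.
With n = 240: PMT = 20,000 / ([(1 − (1+r)^−n)/r]) = ¥147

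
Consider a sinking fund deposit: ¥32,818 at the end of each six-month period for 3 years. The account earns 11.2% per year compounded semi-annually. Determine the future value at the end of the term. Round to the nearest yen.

This is an ordinary annuity: 6 deposits of ¥32,818 at the end of each six-month period.
Periodic rate r = 0.112/2 per half-year; n is counted in half-years.
FV = PMT × [((1+r)^n − 1)/r] = 32,818 × [(1+r)^6 − 1] / r = ¥226,622

¥226,622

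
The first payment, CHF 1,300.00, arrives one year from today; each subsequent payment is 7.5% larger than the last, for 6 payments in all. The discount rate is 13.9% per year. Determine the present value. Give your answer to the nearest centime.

CHF 5,955.23

Periodic rate r = 0.139 per year.
Growing ordinary annuity: PV = PMT₁ × [1 − ((1+g)/(1+r))^n] / (r − g) = 1,300 × [1 − ((1+0.075)/(1+r))^6] / (r − 0.075) = CHF 5,955.23.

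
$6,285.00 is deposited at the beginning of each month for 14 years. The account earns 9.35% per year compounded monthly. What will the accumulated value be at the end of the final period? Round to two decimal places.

$2,181,649.69

This is an annuity due: 168 deposits of $6,285.00 at the beginning of each month.
Periodic rate r = 0.0935/12 per month; n is counted in months.
FV = PMT × [((1+r)^n − 1)/r] × (1+r) = 6,285 × [(1+r)^168 − 1] / r × (1+r) = $2,181,649.69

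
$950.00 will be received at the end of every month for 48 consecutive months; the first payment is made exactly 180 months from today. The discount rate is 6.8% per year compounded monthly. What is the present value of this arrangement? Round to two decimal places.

$14,484.20

Ordinary annuity of 48 payments, first payment at period 180.
Periodic rate r = 0.068/12 per month; n is counted in months.
The ordinary-annuity PV formula values the stream one period before the first payment (period 179); discount that back 179 periods:
PV₀ = 950 × [1 − (1+r)^−48] / r × (1+r)^−179 = $14,484.20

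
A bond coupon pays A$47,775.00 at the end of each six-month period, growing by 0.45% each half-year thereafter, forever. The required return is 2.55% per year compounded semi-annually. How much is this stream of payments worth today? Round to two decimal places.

Periodic rate r = 0.0255/2 per half-year.
Growing perpetuity (Gordon): PV = PMT₁ / (r − g) = 47,775 / (r − 0.0045) = A$5,790,909.09.

A$5,790,909.09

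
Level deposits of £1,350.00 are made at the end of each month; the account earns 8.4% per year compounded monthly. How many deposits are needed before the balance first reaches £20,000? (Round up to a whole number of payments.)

15 payments

Periodic rate r = 0.084/12 per month; n is counted in months.
Ordinary annuity FV: 20,000 = 1,350 × [((1+r)^n − 1)/r].
(1+r)^n = 1 + 20,000 × r / 1,350, so n = ln(1 + 20,000·r/1,350) / ln(1+r) = 14.15.
Round up to a whole number of payments: n = 15.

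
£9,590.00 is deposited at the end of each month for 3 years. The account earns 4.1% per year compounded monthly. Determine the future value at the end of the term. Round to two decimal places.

This is an ordinary annuity: 36 deposits of £9,590.00 at the end of each month.
Periodic rate r = 0.041/12 per month; n is counted in months.
FV = PMT × [((1+r)^n − 1)/r] = 9,590 × [(1+r)^36 − 1] / r = £366,704.83

£366,704.83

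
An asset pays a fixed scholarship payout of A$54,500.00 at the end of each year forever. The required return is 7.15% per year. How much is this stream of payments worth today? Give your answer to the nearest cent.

Periodic rate r = 0.0715 per year.
Level perpetuity: PV = PMT / r = 54,500 / (0.0715) = A$762,237.76.

A$762,237.76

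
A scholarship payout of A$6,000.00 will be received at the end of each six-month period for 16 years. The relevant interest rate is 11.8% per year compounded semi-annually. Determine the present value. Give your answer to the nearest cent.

A$85,453.33

This is an ordinary annuity: 32 payments of A$6,000.00 at the end of each six-month period.
Periodic rate r = 0.118/2 per half-year; n is counted in half-years.
PV = PMT × [(1 − (1+r)^−n)/r] = 6,000 × [1 − (1+r)^−32] / r = A$85,453.33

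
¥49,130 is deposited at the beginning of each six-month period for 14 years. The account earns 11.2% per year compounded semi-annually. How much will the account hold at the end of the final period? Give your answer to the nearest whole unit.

¥3,333,576

This is an annuity due: 28 deposits of ¥49,130 at the beginning of each six-month period.
Periodic rate r = 0.112/2 per half-year; n is counted in half-years.
FV = PMT × [((1+r)^n − 1)/r] × (1+r) = 49,130 × [(1+r)^28 − 1] / r × (1+r) = ¥3,333,576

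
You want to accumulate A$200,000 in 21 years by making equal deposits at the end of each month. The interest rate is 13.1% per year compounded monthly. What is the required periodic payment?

A$151.34

Level ordinary annuity; solve FV = PMT × [((1+r)^n − 1)/r] for PMT.
Periodic rate r = 0.131/12 per month; n is counted in months.
With n = 252: PMT = 200,000 / ([((1+r)^n − 1)/r]) = A$151.34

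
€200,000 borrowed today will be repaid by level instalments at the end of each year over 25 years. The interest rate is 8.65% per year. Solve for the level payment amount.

Level ordinary annuity; solve PV = PMT × [(1 − (1+r)^−n)/r] for PMT.
Periodic rate r = 0.0865 per year.
With n = 25: PMT = 200,000 / ([(1 − (1+r)^−n)/r]) = €19,786.74

€19,786.74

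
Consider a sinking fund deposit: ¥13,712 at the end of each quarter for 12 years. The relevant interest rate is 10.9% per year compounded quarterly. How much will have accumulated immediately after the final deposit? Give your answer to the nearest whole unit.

¥1,325,705

This is an ordinary annuity: 48 deposits of ¥13,712 at the end of each quarter.
Periodic rate r = 0.109/4 per quarter; n is counted in quarters.
FV = PMT × [((1+r)^n − 1)/r] = 13,712 × [(1+r)^48 − 1] / r = ¥1,325,705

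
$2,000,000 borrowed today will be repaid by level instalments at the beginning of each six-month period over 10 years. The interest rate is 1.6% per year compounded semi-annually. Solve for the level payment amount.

Level annuity due; solve PV = PMT × [(1 − (1+r)^−n)/r] × (1+r) for PMT.
Periodic rate r = 0.016/2 per half-year; n is counted in half-years.
With n = 20: PMT = 2,000,000 / ([(1 − (1+r)^−n)/r] × (1+r)) = $107,749.86

$107,749.86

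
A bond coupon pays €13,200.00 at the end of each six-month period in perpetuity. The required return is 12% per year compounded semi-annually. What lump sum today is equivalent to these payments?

€220,000.00

Periodic rate r = 0.12/2 per half-year.
Level perpetuity: PV = PMT / r = 13,200 / (0.12/2) = €220,000.00.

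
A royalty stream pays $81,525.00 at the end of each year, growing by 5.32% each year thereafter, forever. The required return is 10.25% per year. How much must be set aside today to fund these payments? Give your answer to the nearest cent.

Periodic rate r = 0.1025 per year.
Growing perpetuity (Gordon): PV = PMT₁ / (r − g) = 81,525 / (r − 0.0532) = $1,653,651.12.

$1,653,651.12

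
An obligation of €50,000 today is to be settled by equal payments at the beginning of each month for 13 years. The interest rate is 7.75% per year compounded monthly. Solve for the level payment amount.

Level annuity due; solve PV = PMT × [(1 − (1+r)^−n)/r] × (1+r) for PMT.
Periodic rate r = 0.0775/12 per month; n is counted in months.
With n = 156: PMT = 50,000 / ([(1 − (1+r)^−n)/r] × (1+r)) = €506.32

€506.32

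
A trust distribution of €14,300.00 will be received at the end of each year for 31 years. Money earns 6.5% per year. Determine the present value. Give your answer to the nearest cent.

€188,769.08

This is an ordinary annuity: 31 payments of €14,300.00 at the end of each year.
Periodic rate r = 0.065 per year.
PV = PMT × [(1 − (1+r)^−n)/r] = 14,300 × [1 − (1+r)^−31] / r = €188,769.08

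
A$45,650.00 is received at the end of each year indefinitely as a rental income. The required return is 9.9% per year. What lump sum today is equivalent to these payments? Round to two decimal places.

A$461,111.11

Periodic rate r = 0.099 per year.
Level perpetuity: PV = PMT / r = 45,650 / (0.099) = A$461,111.11.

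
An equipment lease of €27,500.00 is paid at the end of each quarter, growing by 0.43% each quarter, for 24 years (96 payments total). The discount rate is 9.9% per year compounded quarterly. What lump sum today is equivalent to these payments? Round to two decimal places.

€1,150,560.45

Periodic rate r = 0.099/4 per quarter; n is counted in quarters.
Growing ordinary annuity: PV = PMT₁ × [1 − ((1+g)/(1+r))^n] / (r − g) = 27,500 × [1 − ((1+0.0043)/(1+r))^96] / (r − 0.0043) = €1,150,560.45.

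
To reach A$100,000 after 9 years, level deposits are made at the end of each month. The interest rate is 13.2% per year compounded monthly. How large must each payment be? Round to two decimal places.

Level ordinary annuity; solve FV = PMT × [((1+r)^n − 1)/r] for PMT.
Periodic rate r = 0.132/12 per month; n is counted in months.
With n = 108: PMT = 100,000 / ([((1+r)^n − 1)/r]) = A$486.88

A$486.88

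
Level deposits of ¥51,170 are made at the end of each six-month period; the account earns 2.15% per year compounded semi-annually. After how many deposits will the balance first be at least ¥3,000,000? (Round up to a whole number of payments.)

Periodic rate r = 0.0215/2 per half-year; n is counted in half-years.
Ordinary annuity FV: 3,000,000 = 51,170 × [((1+r)^n − 1)/r].
(1+r)^n = 1 + 3,000,000 × r / 51,170, so n = ln(1 + 3,000,000·r/51,170) / ln(1+r) = 45.71.
Round up to a whole number of payments: n = 46.

46 payments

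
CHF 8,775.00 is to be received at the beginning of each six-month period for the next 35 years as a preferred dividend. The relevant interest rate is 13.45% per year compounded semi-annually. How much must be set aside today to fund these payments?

CHF 137,795.46

This is an annuity due: 70 payments of CHF 8,775.00 at the beginning of each six-month period.
Periodic rate r = 0.1345/2 per half-year; n is counted in half-years.
PV = PMT × [(1 − (1+r)^−n)/r] × (1+r) = 8,775 × [1 − (1+r)^−70] / r × (1+r) = CHF 137,795.46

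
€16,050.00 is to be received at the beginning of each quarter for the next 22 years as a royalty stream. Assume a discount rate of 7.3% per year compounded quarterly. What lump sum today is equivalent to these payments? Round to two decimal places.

This is an annuity due: 88 payments of €16,050.00 at the beginning of each quarter.
Periodic rate r = 0.073/4 per quarter; n is counted in quarters.
PV = PMT × [(1 − (1+r)^−n)/r] × (1+r) = 16,050 × [1 − (1+r)^−88] / r × (1+r) = €713,163.82

€713,163.82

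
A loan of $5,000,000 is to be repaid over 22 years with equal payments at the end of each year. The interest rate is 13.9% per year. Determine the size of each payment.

$737,071.47

Level ordinary annuity; solve PV = PMT × [(1 − (1+r)^−n)/r] for PMT.
Periodic rate r = 0.139 per year.
With n = 22: PMT = 5,000,000 / ([(1 − (1+r)^−n)/r]) = $737,071.47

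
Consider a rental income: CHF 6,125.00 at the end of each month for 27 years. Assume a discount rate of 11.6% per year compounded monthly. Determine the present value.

This is an ordinary annuity: 324 payments of CHF 6,125.00 at the end of each month.
Periodic rate r = 0.116/12 per month; n is counted in months.
PV = PMT × [(1 − (1+r)^−n)/r] = 6,125 × [1 − (1+r)^−324] / r = CHF 605,556.58

CHF 605,556.58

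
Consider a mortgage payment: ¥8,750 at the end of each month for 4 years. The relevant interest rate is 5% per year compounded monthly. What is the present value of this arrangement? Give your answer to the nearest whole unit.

This is an ordinary annuity: 48 payments of ¥8,750 at the end of each month.
Periodic rate r = 0.05/12 per month; n is counted in months.
PV = PMT × [(1 − (1+r)^−n)/r] = 8,750 × [1 − (1+r)^−48] / r = ¥379,951

¥379,951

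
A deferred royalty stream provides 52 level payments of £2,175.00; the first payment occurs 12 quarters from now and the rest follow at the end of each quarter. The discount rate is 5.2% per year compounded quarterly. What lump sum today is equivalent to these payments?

Ordinary annuity of 52 payments, first payment at period 12.
Periodic rate r = 0.052/4 per quarter; n is counted in quarters.
The ordinary-annuity PV formula values the stream one period before the first payment (period 11); discount that back 11 periods:
PV₀ = 2,175 × [1 − (1+r)^−52] / r × (1+r)^−11 = £70,996.66

£70,996.66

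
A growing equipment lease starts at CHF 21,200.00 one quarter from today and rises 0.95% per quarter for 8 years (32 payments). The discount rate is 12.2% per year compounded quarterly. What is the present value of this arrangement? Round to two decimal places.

Periodic rate r = 0.122/4 per quarter; n is counted in quarters.
Growing ordinary annuity: PV = PMT₁ × [1 − ((1+g)/(1+r))^n] / (r − g) = 21,200 × [1 − ((1+0.0095)/(1+r))^32] / (r − 0.0095) = CHF 487,148.03.

CHF 487,148.03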